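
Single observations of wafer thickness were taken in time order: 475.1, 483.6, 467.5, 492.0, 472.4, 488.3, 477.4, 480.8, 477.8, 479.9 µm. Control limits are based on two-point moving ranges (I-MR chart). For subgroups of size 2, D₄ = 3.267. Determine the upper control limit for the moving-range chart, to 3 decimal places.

Moving ranges: 8.5, 16.1, 24.5, 19.6, 15.9, 10.9, 3.4, 3.0, 2.1; M̄R̄ = 104.0000 / 9 = 11.5556
UCL_MR = D₄·M̄R̄ = 3.267 × 11.5556 = 37.7520

37.752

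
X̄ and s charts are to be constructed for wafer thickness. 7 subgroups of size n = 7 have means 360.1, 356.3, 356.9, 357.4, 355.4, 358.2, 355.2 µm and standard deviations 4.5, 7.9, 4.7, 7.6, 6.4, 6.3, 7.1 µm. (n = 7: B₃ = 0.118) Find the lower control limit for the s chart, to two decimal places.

s̄ = (4.5 + 7.9 + 4.7 + 7.6 + 6.4 + 6.3 + 7.1) / 7 = 6.3571
LCL_s = B₃·s̄ = 0.118 × 6.3571 = 0.7501

0.75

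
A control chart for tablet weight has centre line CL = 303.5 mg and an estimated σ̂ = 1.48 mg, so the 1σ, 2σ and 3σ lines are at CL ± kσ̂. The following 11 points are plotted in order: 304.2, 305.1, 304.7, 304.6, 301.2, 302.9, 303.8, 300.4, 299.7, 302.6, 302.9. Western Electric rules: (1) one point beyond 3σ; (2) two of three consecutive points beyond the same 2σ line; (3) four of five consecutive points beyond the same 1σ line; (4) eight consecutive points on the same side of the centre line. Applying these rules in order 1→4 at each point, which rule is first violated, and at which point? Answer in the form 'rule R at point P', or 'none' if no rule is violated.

Zone of each point (C = within 1σ̂, B = 1σ̂–2σ̂, A = 2σ̂–3σ̂, * = beyond 3σ̂; sign = side of CL): 1:+C, 2:+B, 3:+C, 4:+C, 5:-B, 6:-C, 7:+C, 8:-A, 9:-A, 10:-C, 11:-C
Rule 2 (two of three consecutive points beyond the same 2σ limit) is satisfied at point 9.

rule 2 at point 9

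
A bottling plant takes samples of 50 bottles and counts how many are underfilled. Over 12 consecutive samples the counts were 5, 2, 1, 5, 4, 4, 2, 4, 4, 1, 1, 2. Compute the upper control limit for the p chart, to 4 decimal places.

p̄ = Σdᵢ / (k·n) = 35 / (12 × 50) = 0.05833
UCL = p̄ + 3·√(p̄(1−p̄)/n) = 0.05833 + 3 × √(0.05833×0.94167/50) = 0.05833 + 3 × 0.03315 = 0.15777

0.1578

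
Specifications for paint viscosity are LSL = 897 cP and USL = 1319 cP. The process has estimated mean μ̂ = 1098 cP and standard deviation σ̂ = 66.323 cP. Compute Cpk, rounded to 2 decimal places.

1.01

Cpu = (USL − μ̂) / (3σ̂) = (1319 − 1098) / (3 × 66.323) = 1.1107; Cpl = (μ̂ − LSL) / (3σ̂) = (1098 − 897) / (3 × 66.323) = 1.0102; Cpk = min(Cpu, Cpl) = 1.0102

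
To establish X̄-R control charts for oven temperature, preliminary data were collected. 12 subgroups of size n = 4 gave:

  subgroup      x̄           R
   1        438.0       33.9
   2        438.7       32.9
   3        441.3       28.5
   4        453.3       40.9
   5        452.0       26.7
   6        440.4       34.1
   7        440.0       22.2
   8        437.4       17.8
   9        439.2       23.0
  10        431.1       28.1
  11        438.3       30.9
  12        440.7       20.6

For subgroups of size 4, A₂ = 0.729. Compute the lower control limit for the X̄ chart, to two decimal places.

420.24

X̄̄ = (438.0 + 438.7 + 441.3 + 453.3 + 452.0 + 440.4 + 440.0 + 437.4 + 439.2 + 431.1 + 438.3 + 440.7) / 12 = 5290.4000 / 12 = 440.8667
R̄ = (33.9 + 32.9 + 28.5 + 40.9 + 26.7 + 34.1 + 22.2 + 17.8 + 23.0 + 28.1 + 30.9 + 20.6) / 12 = 339.6000 / 12 = 28.3000
LCL = X̄̄ − A₂·R̄ = 440.8667 − 0.729 × 28.3000 = 420.2360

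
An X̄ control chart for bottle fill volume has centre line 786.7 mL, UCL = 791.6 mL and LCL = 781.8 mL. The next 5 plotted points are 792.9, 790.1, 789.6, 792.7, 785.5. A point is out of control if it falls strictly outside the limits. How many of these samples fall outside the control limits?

2

Compare each point to [781.8, 791.6]: sample 1 = 792.9 > UCL; sample 4 = 792.7 > UCL.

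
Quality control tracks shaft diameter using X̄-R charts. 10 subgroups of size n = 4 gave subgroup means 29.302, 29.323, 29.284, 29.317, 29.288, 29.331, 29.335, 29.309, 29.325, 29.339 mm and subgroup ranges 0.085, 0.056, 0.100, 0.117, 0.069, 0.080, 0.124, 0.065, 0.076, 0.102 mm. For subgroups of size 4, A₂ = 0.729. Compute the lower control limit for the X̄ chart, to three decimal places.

29.252

X̄̄ = (29.302 + 29.323 + 29.284 + 29.317 + 29.288 + 29.331 + 29.335 + 29.309 + 29.325 + 29.339) / 10 = 293.1530 / 10 = 29.3153
R̄ = (0.085 + 0.056 + 0.100 + 0.117 + 0.069 + 0.080 + 0.124 + 0.065 + 0.076 + 0.102) / 10 = 0.8740 / 10 = 0.0874
LCL = X̄̄ − A₂·R̄ = 29.3153 − 0.729 × 0.0874 = 29.2516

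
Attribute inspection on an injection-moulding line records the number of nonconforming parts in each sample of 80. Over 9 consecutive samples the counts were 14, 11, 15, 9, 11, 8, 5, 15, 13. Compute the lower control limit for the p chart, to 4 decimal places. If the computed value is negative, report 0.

p̄ = Σdᵢ / (k·n) = 101 / (9 × 80) = 0.14028
LCL = p̄ − 3·√(p̄(1−p̄)/n) = 0.14028 − 3 × 0.03883 = 0.02380

0.0238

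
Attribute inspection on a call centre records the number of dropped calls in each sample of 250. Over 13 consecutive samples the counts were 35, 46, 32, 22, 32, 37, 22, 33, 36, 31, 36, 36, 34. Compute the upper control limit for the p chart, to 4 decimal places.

p̄ = Σdᵢ / (k·n) = 432 / (13 × 250) = 0.13292
UCL = p̄ + 3·√(p̄(1−p̄)/n) = 0.13292 + 3 × √(0.13292×0.86708/250) = 0.13292 + 3 × 0.02147 = 0.19734

0.1973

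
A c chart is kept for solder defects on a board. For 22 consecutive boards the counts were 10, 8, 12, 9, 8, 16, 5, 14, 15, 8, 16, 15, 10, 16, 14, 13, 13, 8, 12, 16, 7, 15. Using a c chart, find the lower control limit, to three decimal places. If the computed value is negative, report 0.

1.505

c̄ = (10 + 8 + 12 + 9 + 8 + 16 + 5 + 14 + 15 + 8 + 16 + 15 + 10 + 16 + 14 + 13 + 13 + 8 + 12 + 16 + 7 + 15) / 22 = 260 / 22 = 11.8182
LCL = c̄ − 3√c̄ = 11.8182 − 3 × 3.4378 = 1.5049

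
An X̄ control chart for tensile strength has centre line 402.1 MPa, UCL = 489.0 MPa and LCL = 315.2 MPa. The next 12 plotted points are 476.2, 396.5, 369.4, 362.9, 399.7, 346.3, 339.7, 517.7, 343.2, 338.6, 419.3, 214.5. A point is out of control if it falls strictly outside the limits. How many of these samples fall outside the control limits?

Compare each point to [315.2, 489.0]: sample 8 = 517.7 > UCL; sample 12 = 214.5 < LCL.

2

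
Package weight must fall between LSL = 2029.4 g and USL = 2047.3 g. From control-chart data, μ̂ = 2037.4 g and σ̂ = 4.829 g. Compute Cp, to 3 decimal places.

Cp = (USL − LSL) / (6σ̂) = (2047.3 − 2029.4) / (6 × 4.829) = 17.9000 / 28.9740 = 0.6178

0.618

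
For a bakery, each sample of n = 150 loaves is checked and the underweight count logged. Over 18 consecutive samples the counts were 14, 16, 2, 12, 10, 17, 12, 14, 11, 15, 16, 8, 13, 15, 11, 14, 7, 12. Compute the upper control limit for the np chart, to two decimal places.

p̄ = Σdᵢ / (k·n) = 219 / (18 × 150) = 0.08111
UCL = np̄ + 3·√(np̄(1−p̄)) = 12.1667 + 3 × √(12.1667×0.91889) = 12.1667 + 3 × 3.3436 = 22.1975

22.20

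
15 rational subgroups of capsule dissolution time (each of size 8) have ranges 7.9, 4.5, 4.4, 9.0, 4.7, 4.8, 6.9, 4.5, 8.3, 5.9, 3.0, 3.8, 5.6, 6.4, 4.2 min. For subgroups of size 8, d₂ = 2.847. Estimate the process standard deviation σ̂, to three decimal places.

1.965

R̄ = (7.9 + 4.5 + 4.4 + 9.0 + 4.7 + 4.8 + 6.9 + 4.5 + 8.3 + 5.9 + 3.0 + 3.8 + 5.6 + 6.4 + 4.2) / 15 = 5.5933
σ̂ = R̄ / d₂ = 5.5933 / 2.847 = 1.9646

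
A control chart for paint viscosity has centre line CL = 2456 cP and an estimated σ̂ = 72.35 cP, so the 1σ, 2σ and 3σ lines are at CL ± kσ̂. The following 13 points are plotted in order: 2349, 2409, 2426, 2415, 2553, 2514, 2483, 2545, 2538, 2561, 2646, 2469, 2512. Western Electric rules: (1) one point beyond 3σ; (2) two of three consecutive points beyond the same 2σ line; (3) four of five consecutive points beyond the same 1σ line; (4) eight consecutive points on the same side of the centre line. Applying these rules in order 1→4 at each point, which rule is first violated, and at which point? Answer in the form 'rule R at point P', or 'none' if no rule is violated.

Zone of each point (C = within 1σ̂, B = 1σ̂–2σ̂, A = 2σ̂–3σ̂, * = beyond 3σ̂; sign = side of CL): 1:-B, 2:-C, 3:-C, 4:-C, 5:+B, 6:+C, 7:+C, 8:+B, 9:+B, 10:+B, 11:+A, 12:+C, 13:+C
Rule 3 (four of five consecutive points beyond the same 1σ limit) is satisfied at point 11.

rule 3 at point 11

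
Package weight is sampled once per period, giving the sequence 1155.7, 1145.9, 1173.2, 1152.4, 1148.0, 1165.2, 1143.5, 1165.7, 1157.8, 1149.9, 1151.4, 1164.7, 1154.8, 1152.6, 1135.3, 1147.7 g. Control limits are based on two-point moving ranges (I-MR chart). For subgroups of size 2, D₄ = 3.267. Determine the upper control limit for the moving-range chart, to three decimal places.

42.645

Moving ranges: 9.8, 27.3, 20.8, 4.4, 17.2, 21.7, 22.2, 7.9, 7.9, 1.5, 13.3, 9.9, 2.2, 17.3, 12.4; M̄R̄ = 195.8000 / 15 = 13.0533
UCL_MR = D₄·M̄R̄ = 3.267 × 13.0533 = 42.6452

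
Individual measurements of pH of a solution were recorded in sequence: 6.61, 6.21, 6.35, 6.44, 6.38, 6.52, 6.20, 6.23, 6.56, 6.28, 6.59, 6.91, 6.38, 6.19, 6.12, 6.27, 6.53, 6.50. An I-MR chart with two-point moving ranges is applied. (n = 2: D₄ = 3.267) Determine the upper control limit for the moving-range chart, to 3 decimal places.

0.701

Moving ranges: 0.40, 0.14, 0.09, 0.06, 0.14, 0.32, 0.03, 0.33, 0.28, 0.31, 0.32, 0.53, 0.19, 0.07, 0.15, 0.26, 0.03; M̄R̄ = 3.6500 / 17 = 0.2147
UCL_MR = D₄·M̄R̄ = 3.267 × 0.2147 = 0.7014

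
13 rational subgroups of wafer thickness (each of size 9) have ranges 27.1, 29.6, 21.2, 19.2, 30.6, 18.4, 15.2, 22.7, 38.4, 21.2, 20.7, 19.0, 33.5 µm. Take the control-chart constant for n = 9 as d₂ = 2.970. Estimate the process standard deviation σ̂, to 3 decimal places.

R̄ = (27.1 + 29.6 + 21.2 + 19.2 + 30.6 + 18.4 + 15.2 + 22.7 + 38.4 + 21.2 + 20.7 + 19.0 + 33.5) / 13 = 24.3692
σ̂ = R̄ / d₂ = 24.3692 / 2.970 = 8.2051

8.205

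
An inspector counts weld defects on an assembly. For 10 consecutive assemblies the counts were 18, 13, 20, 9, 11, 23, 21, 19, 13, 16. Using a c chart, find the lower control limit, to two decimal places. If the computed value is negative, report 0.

4.19

c̄ = (18 + 13 + 20 + 9 + 11 + 23 + 21 + 19 + 13 + 16) / 10 = 163 / 10 = 16.3000
LCL = c̄ − 3√c̄ = 16.3000 − 3 × 4.0373 = 4.1880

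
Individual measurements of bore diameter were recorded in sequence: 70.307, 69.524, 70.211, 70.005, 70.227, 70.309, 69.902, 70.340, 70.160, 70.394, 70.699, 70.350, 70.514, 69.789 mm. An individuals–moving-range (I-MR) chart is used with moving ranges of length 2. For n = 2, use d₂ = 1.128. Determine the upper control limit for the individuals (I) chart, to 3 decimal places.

71.173

X̄ = (70.307 + 69.524 + 70.211 + 70.005 + 70.227 + 70.309 + 69.902 + 70.340 + 70.160 + 70.394 + 70.699 + 70.350 + 70.514 + 69.789) / 14 = 70.1951
Moving ranges: 0.783, 0.687, 0.206, 0.222, 0.082, 0.407, 0.438, 0.180, 0.234, 0.305, 0.349, 0.164, 0.725; M̄R̄ = 4.7820 / 13 = 0.3678
UCL = X̄ + 3·M̄R̄/d₂ = 70.1951 + 3 × 0.3678 / 1.128 = 71.1734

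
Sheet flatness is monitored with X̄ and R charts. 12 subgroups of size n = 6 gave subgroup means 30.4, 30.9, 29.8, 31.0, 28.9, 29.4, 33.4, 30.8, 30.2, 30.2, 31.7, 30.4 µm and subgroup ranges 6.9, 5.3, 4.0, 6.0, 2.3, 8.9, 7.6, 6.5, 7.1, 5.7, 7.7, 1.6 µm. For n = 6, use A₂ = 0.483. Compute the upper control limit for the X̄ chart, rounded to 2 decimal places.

33.39

X̄̄ = (30.4 + 30.9 + 29.8 + 31.0 + 28.9 + 29.4 + 33.4 + 30.8 + 30.2 + 30.2 + 31.7 + 30.4) / 12 = 367.1000 / 12 = 30.5917
R̄ = (6.9 + 5.3 + 4.0 + 6.0 + 2.3 + 8.9 + 7.6 + 6.5 + 7.1 + 5.7 + 7.7 + 1.6) / 12 = 69.6000 / 12 = 5.8000
UCL = X̄̄ + A₂·R̄ = 30.5917 + 0.483 × 5.8000 = 33.3931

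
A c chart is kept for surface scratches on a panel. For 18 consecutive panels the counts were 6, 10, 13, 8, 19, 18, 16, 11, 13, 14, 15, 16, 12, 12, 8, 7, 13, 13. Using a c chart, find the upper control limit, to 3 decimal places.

23.027

c̄ = (6 + 10 + 13 + 8 + 19 + 18 + 16 + 11 + 13 + 14 + 15 + 16 + 12 + 12 + 8 + 7 + 13 + 13) / 18 = 224 / 18 = 12.4444
UCL = c̄ + 3√c̄ = 12.4444 + 3 × √12.4444 = 12.4444 + 3 × 3.5277 = 23.0274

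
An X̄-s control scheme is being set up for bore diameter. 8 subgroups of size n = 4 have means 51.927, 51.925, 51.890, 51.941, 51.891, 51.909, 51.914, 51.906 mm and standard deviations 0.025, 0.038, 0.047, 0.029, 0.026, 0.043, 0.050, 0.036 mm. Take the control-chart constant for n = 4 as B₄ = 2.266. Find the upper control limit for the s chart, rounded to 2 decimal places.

s̄ = (0.025 + 0.038 + 0.047 + 0.029 + 0.026 + 0.043 + 0.050 + 0.036) / 8 = 0.0367
UCL_s = B₄·s̄ = 2.266 × 0.0367 = 0.0833

0.08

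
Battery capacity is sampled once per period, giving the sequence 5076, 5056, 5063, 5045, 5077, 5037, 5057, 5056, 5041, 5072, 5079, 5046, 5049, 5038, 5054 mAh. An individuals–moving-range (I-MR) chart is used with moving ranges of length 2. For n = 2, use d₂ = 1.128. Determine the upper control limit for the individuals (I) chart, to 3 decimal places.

5104.652

X̄ = (5076 + 5056 + 5063 + 5045 + 5077 + 5037 + 5057 + 5056 + 5041 + 5072 + 5079 + 5046 + 5049 + 5038 + 5054) / 15 = 5056.4000
Moving ranges: 20, 7, 18, 32, 40, 20, 1, 15, 31, 7, 33, 3, 11, 16; M̄R̄ = 254.0000 / 14 = 18.1429
UCL = X̄ + 3·M̄R̄/d₂ = 5056.4000 + 3 × 18.1429 / 1.128 = 5104.6523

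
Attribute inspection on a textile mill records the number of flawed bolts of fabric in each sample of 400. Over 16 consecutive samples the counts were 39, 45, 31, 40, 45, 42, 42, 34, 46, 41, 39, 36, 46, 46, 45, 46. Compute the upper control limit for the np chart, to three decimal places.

p̄ = Σdᵢ / (k·n) = 663 / (16 × 400) = 0.10359
UCL = np̄ + 3·√(np̄(1−p̄)) = 41.4375 + 3 × √(41.4375×0.89641) = 41.4375 + 3 × 6.0947 = 59.7215

59.721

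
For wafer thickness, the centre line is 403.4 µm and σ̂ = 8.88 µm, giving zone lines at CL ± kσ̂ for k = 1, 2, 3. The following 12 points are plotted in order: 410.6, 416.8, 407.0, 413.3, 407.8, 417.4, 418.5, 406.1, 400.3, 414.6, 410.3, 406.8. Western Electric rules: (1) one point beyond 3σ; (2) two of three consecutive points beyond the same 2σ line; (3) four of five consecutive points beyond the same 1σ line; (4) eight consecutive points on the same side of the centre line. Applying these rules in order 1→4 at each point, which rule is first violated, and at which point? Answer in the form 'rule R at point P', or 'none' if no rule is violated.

Zone of each point (C = within 1σ̂, B = 1σ̂–2σ̂, A = 2σ̂–3σ̂, * = beyond 3σ̂; sign = side of CL): 1:+C, 2:+B, 3:+C, 4:+B, 5:+C, 6:+B, 7:+B, 8:+C, 9:-C, 10:+B, 11:+C, 12:+C
Rule 4 (eight consecutive points on the same side of the centre line) is satisfied at point 8.

rule 4 at point 8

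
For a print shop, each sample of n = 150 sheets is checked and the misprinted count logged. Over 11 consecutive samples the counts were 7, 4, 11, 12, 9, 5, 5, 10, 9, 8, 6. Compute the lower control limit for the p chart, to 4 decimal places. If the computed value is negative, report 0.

p̄ = Σdᵢ / (k·n) = 86 / (11 × 150) = 0.05212
LCL = p̄ − 3·√(p̄(1−p̄)/n) = 0.05212 − 3 × 0.01815 = -0.00232 → 0 (negative, so LCL = 0)

0.0000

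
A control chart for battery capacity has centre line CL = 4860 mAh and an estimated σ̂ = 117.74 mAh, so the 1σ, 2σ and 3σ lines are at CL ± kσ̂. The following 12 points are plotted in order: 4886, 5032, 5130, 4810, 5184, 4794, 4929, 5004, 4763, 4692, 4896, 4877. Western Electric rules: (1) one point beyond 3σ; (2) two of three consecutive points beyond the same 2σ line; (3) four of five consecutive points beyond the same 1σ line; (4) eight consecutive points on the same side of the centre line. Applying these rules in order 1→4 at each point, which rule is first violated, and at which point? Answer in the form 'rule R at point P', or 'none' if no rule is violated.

Zone of each point (C = within 1σ̂, B = 1σ̂–2σ̂, A = 2σ̂–3σ̂, * = beyond 3σ̂; sign = side of CL): 1:+C, 2:+B, 3:+A, 4:-C, 5:+A, 6:-C, 7:+C, 8:+B, 9:-C, 10:-B, 11:+C, 12:+C
Rule 2 (two of three consecutive points beyond the same 2σ limit) is satisfied at point 5.

rule 2 at point 5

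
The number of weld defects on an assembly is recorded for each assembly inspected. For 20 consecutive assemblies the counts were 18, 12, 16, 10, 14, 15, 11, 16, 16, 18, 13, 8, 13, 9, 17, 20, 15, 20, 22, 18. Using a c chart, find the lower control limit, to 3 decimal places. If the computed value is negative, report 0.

3.412

c̄ = (18 + 12 + 16 + 10 + 14 + 15 + 11 + 16 + 16 + 18 + 13 + 8 + 13 + 9 + 17 + 20 + 15 + 20 + 22 + 18) / 20 = 301 / 20 = 15.0500
LCL = c̄ − 3√c̄ = 15.0500 − 3 × 3.8794 = 3.4117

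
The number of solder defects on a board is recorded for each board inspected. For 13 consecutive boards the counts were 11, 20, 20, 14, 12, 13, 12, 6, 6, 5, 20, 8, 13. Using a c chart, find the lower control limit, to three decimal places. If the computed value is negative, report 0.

c̄ = (11 + 20 + 20 + 14 + 12 + 13 + 12 + 6 + 6 + 5 + 20 + 8 + 13) / 13 = 160 / 13 = 12.3077
LCL = c̄ − 3√c̄ = 12.3077 − 3 × 3.5082 = 1.7830

1.783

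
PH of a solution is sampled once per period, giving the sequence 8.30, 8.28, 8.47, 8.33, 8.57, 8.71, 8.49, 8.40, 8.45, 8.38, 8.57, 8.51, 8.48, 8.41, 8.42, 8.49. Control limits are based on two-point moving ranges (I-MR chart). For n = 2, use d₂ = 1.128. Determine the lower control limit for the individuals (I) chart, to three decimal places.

X̄ = (8.30 + 8.28 + 8.47 + 8.33 + 8.57 + 8.71 + 8.49 + 8.40 + 8.45 + 8.38 + 8.57 + 8.51 + 8.48 + 8.41 + 8.42 + 8.49) / 16 = 8.4537
Moving ranges: 0.02, 0.19, 0.14, 0.24, 0.14, 0.22, 0.09, 0.05, 0.07, 0.19, 0.06, 0.03, 0.07, 0.01, 0.07; M̄R̄ = 1.5900 / 15 = 0.1060
LCL = X̄ − 3·M̄R̄/d₂ = 8.4537 − 3 × 0.1060 / 1.128 = 8.1718

8.172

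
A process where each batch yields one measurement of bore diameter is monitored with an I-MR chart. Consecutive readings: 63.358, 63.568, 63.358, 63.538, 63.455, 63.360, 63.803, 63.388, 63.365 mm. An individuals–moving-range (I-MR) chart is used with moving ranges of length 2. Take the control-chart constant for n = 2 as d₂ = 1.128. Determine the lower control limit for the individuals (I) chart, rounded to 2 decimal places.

X̄ = (63.358 + 63.568 + 63.358 + 63.538 + 63.455 + 63.360 + 63.803 + 63.388 + 63.365) / 9 = 63.4659
Moving ranges: 0.210, 0.210, 0.180, 0.083, 0.095, 0.443, 0.415, 0.023; M̄R̄ = 1.6590 / 8 = 0.2074
LCL = X̄ − 3·M̄R̄/d₂ = 63.4659 − 3 × 0.2074 / 1.128 = 62.9144

62.91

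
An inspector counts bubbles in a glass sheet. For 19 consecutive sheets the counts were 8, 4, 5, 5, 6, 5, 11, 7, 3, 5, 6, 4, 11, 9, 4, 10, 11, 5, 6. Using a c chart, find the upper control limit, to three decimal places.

14.274

c̄ = (8 + 4 + 5 + 5 + 6 + 5 + 11 + 7 + 3 + 5 + 6 + 4 + 11 + 9 + 4 + 10 + 11 + 5 + 6) / 19 = 125 / 19 = 6.5789
UCL = c̄ + 3√c̄ = 6.5789 + 3 × √6.5789 = 6.5789 + 3 × 2.5649 = 14.2738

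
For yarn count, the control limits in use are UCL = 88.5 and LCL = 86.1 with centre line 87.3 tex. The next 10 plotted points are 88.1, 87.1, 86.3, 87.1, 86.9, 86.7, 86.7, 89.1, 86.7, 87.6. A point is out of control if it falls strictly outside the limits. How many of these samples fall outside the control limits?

Compare each point to [86.1, 88.5]: sample 8 = 89.1 > UCL.

1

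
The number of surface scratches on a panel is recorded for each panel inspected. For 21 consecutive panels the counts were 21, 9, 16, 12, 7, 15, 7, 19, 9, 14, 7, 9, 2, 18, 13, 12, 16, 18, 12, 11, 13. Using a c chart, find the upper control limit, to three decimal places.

22.937

c̄ = (21 + 9 + 16 + 12 + 7 + 15 + 7 + 19 + 9 + 14 + 7 + 9 + 2 + 18 + 13 + 12 + 16 + 18 + 12 + 11 + 13) / 21 = 260 / 21 = 12.3810
UCL = c̄ + 3√c̄ = 12.3810 + 3 × √12.3810 = 12.3810 + 3 × 3.5187 = 22.9369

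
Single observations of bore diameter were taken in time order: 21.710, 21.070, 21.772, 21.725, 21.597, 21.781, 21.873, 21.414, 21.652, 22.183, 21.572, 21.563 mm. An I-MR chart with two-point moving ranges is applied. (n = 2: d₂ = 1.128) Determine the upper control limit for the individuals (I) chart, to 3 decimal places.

X̄ = (21.710 + 21.070 + 21.772 + 21.725 + 21.597 + 21.781 + 21.873 + 21.414 + 21.652 + 22.183 + 21.572 + 21.563) / 12 = 21.6593
Moving ranges: 0.640, 0.702, 0.047, 0.128, 0.184, 0.092, 0.459, 0.238, 0.531, 0.611, 0.009; M̄R̄ = 3.6410 / 11 = 0.3310
UCL = X̄ + 3·M̄R̄/d₂ = 21.6593 + 3 × 0.3310 / 1.128 = 22.5397

22.540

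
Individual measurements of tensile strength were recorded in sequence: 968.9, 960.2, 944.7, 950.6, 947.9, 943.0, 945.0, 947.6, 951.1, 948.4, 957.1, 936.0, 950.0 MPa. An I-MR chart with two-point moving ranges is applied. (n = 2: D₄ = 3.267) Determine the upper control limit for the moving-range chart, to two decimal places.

25.13

Moving ranges: 8.7, 15.5, 5.9, 2.7, 4.9, 2.0, 2.6, 3.5, 2.7, 8.7, 21.1, 14.0; M̄R̄ = 92.3000 / 12 = 7.6917
UCL_MR = D₄·M̄R̄ = 3.267 × 7.6917 = 25.1287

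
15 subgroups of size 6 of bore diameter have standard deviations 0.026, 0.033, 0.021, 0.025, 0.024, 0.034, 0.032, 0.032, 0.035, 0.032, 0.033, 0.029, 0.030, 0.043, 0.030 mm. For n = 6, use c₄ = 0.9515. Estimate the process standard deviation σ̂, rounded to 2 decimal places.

0.03

s̄ = (0.026 + 0.033 + 0.021 + 0.025 + 0.024 + 0.034 + 0.032 + 0.032 + 0.035 + 0.032 + 0.033 + 0.029 + 0.030 + 0.043 + 0.030) / 15 = 0.0306
σ̂ = s̄ / c₄ = 0.0306 / 0.9515 = 0.0322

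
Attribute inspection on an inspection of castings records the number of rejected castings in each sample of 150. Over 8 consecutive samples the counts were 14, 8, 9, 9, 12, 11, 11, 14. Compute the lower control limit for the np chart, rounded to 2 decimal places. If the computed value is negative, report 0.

1.42

p̄ = Σdᵢ / (k·n) = 88 / (8 × 150) = 0.07333
LCL = np̄ − 3·√(np̄(1−p̄)) = 11.0000 − 3 × 3.1927 = 1.4219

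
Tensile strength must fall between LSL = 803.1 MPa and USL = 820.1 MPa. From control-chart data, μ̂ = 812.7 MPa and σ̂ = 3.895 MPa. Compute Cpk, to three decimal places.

0.633

Cpu = (USL − μ̂) / (3σ̂) = (820.1 − 812.7) / (3 × 3.895) = 0.6333; Cpl = (μ̂ − LSL) / (3σ̂) = (812.7 − 803.1) / (3 × 3.895) = 0.8216; Cpk = min(Cpu, Cpl) = 0.6333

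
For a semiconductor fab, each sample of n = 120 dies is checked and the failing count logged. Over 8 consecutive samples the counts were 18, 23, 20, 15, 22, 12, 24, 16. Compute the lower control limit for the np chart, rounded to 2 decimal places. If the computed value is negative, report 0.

6.82

p̄ = Σdᵢ / (k·n) = 150 / (8 × 120) = 0.15625
LCL = np̄ − 3·√(np̄(1−p̄)) = 18.7500 − 3 × 3.9775 = 6.8176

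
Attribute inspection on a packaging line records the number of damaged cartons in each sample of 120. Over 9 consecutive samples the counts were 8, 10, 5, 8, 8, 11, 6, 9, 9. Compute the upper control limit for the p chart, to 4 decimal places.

0.1377

p̄ = Σdᵢ / (k·n) = 74 / (9 × 120) = 0.06852
UCL = p̄ + 3·√(p̄(1−p̄)/n) = 0.06852 + 3 × √(0.06852×0.93148/120) = 0.06852 + 3 × 0.02306 = 0.13771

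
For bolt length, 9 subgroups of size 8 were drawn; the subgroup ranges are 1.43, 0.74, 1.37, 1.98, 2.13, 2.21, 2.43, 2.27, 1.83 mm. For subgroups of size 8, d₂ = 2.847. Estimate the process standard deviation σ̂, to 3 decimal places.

R̄ = (1.43 + 0.74 + 1.37 + 1.98 + 2.13 + 2.21 + 2.43 + 2.27 + 1.83) / 9 = 1.8211
σ̂ = R̄ / d₂ = 1.8211 / 2.847 = 0.6397

0.640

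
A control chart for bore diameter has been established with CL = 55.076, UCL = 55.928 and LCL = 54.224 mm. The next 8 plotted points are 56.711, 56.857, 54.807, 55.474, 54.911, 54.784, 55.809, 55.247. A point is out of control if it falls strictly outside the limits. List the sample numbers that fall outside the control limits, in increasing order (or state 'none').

1, 2

Compare each point to [54.224, 55.928]: sample 1 = 56.711 > UCL; sample 2 = 56.857 > UCL.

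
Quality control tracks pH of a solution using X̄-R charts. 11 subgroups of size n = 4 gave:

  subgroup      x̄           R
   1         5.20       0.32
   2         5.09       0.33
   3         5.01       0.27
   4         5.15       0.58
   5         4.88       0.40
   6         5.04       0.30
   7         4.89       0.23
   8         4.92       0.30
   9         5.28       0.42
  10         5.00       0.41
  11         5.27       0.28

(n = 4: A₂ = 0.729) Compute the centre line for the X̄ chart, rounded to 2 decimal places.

X̄̄ = (5.20 + 5.09 + 5.01 + 5.15 + 4.88 + 5.04 + 4.89 + 4.92 + 5.28 + 5.00 + 5.27) / 11 = 55.7300 / 11 = 5.0664
CL = X̄̄ = 5.0664

5.07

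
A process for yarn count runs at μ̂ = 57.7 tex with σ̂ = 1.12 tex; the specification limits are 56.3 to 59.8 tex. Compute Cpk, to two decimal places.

0.42

Cpu = (USL − μ̂) / (3σ̂) = (59.8 − 57.7) / (3 × 1.12) = 0.6250; Cpl = (μ̂ − LSL) / (3σ̂) = (57.7 − 56.3) / (3 × 1.12) = 0.4167; Cpk = min(Cpu, Cpl) = 0.4167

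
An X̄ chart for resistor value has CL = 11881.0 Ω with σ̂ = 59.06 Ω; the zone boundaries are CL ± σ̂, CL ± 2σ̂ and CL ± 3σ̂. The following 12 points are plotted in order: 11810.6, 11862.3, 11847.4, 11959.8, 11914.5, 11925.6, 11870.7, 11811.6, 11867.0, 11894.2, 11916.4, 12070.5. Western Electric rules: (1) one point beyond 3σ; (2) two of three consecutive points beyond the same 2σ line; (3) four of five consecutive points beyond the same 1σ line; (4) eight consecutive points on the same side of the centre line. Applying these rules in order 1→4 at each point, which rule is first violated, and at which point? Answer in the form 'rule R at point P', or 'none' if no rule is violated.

Zone of each point (C = within 1σ̂, B = 1σ̂–2σ̂, A = 2σ̂–3σ̂, * = beyond 3σ̂; sign = side of CL): 1:-B, 2:-C, 3:-C, 4:+B, 5:+C, 6:+C, 7:-C, 8:-B, 9:-C, 10:+C, 11:+C, 12:+*
Rule 1 (one point beyond the 3σ limits) is satisfied at point 12.

rule 1 at point 12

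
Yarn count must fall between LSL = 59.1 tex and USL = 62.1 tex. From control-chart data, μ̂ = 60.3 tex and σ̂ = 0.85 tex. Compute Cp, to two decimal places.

Cp = (USL − LSL) / (6σ̂) = (62.1 − 59.1) / (6 × 0.85) = 3.0000 / 5.1000 = 0.5882

0.59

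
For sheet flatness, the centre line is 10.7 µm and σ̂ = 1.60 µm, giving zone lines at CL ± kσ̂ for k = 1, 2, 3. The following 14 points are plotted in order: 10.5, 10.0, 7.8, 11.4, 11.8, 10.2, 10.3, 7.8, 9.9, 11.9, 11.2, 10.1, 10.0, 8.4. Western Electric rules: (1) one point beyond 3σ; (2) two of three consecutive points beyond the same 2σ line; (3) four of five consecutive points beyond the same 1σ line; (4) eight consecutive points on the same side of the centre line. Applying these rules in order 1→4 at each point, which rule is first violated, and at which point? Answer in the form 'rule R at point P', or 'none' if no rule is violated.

none

Zone of each point (C = within 1σ̂, B = 1σ̂–2σ̂, A = 2σ̂–3σ̂, * = beyond 3σ̂; sign = side of CL): 1:-C, 2:-C, 3:-B, 4:+C, 5:+C, 6:-C, 7:-C, 8:-B, 9:-C, 10:+C, 11:+C, 12:-C, 13:-C, 14:-B
No rule fires across all 14 points.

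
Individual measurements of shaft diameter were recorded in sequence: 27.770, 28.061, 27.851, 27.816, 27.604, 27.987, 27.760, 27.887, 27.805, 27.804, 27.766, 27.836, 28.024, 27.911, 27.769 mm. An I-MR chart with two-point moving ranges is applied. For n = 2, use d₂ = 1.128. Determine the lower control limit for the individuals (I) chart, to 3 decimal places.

27.441

X̄ = (27.770 + 28.061 + 27.851 + 27.816 + 27.604 + 27.987 + 27.760 + 27.887 + 27.805 + 27.804 + 27.766 + 27.836 + 28.024 + 27.911 + 27.769) / 15 = 27.8434
Moving ranges: 0.291, 0.210, 0.035, 0.212, 0.383, 0.227, 0.127, 0.082, 0.001, 0.038, 0.070, 0.188, 0.113, 0.142; M̄R̄ = 2.1190 / 14 = 0.1514
LCL = X̄ − 3·M̄R̄/d₂ = 27.8434 − 3 × 0.1514 / 1.128 = 27.4409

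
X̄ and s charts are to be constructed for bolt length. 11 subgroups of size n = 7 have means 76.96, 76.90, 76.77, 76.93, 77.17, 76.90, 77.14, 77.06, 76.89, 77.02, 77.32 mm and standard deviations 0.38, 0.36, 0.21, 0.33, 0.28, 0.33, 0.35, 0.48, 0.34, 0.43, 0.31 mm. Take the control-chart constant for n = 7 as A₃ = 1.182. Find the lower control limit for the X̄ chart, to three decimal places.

76.597

X̄̄ = (76.96 + 76.90 + 76.77 + 76.93 + 77.17 + 76.90 + 77.14 + 77.06 + 76.89 + 77.02 + 77.32) / 11 = 77.0055
s̄ = (0.38 + 0.36 + 0.21 + 0.33 + 0.28 + 0.33 + 0.35 + 0.48 + 0.34 + 0.43 + 0.31) / 11 = 0.3455
LCL = X̄̄ − A₃·s̄ = 77.0055 − 1.182 × 0.3455 = 76.5971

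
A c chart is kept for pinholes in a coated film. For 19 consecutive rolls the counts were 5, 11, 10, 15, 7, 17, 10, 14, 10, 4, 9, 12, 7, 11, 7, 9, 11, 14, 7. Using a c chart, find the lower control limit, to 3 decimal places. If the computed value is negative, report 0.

c̄ = (5 + 11 + 10 + 15 + 7 + 17 + 10 + 14 + 10 + 4 + 9 + 12 + 7 + 11 + 7 + 9 + 11 + 14 + 7) / 19 = 190 / 19 = 10.0000
LCL = c̄ − 3√c̄ = 10.0000 − 3 × 3.1623 = 0.5132

0.513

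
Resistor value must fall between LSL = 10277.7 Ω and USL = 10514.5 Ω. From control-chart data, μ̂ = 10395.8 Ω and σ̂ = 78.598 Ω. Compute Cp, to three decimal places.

Cp = (USL − LSL) / (6σ̂) = (10514.5 − 10277.7) / (6 × 78.598) = 236.8000 / 471.5880 = 0.5021

0.502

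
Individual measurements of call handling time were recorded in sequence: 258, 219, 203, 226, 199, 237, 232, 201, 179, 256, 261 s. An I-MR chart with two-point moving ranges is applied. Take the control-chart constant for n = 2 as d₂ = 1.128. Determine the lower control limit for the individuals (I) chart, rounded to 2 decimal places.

X̄ = (258 + 219 + 203 + 226 + 199 + 237 + 232 + 201 + 179 + 256 + 261) / 11 = 224.6364
Moving ranges: 39, 16, 23, 27, 38, 5, 31, 22, 77, 5; M̄R̄ = 283.0000 / 10 = 28.3000
LCL = X̄ − 3·M̄R̄/d₂ = 224.6364 − 3 × 28.3000 / 1.128 = 149.3704

149.37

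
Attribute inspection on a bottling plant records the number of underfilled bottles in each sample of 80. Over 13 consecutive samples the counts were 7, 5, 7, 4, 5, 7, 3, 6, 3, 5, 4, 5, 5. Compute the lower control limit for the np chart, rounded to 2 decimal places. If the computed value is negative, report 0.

0.00

p̄ = Σdᵢ / (k·n) = 66 / (13 × 80) = 0.06346
LCL = np̄ − 3·√(np̄(1−p̄)) = 5.0769 − 3 × 2.1805 = -1.4647 → 0 (negative, so LCL = 0)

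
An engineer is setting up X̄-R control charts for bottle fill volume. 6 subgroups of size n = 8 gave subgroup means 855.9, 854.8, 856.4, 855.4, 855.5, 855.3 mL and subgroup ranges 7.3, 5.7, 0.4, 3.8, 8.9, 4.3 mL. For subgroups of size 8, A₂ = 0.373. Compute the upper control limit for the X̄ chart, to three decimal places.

857.440

X̄̄ = (855.9 + 854.8 + 856.4 + 855.4 + 855.5 + 855.3) / 6 = 5133.3000 / 6 = 855.5500
R̄ = (7.3 + 5.7 + 0.4 + 3.8 + 8.9 + 4.3) / 6 = 30.4000 / 6 = 5.0667
UCL = X̄̄ + A₂·R̄ = 855.5500 + 0.373 × 5.0667 = 857.4399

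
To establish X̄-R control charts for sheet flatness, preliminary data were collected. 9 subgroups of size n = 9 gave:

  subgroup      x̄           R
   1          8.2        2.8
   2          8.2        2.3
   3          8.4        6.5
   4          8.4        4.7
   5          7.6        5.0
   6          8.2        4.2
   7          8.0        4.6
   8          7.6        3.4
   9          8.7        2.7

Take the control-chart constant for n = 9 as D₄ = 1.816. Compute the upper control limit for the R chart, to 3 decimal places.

R̄ = (2.8 + 2.3 + 6.5 + 4.7 + 5.0 + 4.2 + 4.6 + 3.4 + 2.7) / 9 = 36.2000 / 9 = 4.0222
UCL_R = D₄·R̄ = 1.816 × 4.0222 = 7.3044

7.304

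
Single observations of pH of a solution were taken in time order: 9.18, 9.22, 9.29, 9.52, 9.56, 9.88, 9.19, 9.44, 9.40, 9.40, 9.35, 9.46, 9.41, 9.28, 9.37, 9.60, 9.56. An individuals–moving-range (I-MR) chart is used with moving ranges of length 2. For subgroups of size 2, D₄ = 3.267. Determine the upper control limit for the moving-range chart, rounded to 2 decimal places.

0.49

Moving ranges: 0.04, 0.07, 0.23, 0.04, 0.32, 0.69, 0.25, 0.04, 0.00, 0.05, 0.11, 0.05, 0.13, 0.09, 0.23, 0.04; M̄R̄ = 2.3800 / 16 = 0.1487
UCL_MR = D₄·M̄R̄ = 3.267 × 0.1487 = 0.4860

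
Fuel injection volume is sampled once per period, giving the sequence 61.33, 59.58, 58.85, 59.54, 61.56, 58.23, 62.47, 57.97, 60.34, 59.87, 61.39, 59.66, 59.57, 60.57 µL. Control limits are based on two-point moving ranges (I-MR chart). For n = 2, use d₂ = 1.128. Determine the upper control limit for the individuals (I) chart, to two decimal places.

X̄ = (61.33 + 59.58 + 58.85 + 59.54 + 61.56 + 58.23 + 62.47 + 57.97 + 60.34 + 59.87 + 61.39 + 59.66 + 59.57 + 60.57) / 14 = 60.0664
Moving ranges: 1.75, 0.73, 0.69, 2.02, 3.33, 4.24, 4.50, 2.37, 0.47, 1.52, 1.73, 0.09, 1.00; M̄R̄ = 24.4400 / 13 = 1.8800
UCL = X̄ + 3·M̄R̄/d₂ = 60.0664 + 3 × 1.8800 / 1.128 = 65.0664

65.07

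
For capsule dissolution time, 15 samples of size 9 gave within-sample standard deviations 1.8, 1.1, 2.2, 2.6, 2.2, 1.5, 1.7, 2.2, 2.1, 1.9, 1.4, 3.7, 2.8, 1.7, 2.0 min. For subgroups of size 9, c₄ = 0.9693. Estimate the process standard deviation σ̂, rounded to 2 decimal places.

s̄ = (1.8 + 1.1 + 2.2 + 2.6 + 2.2 + 1.5 + 1.7 + 2.2 + 2.1 + 1.9 + 1.4 + 3.7 + 2.8 + 1.7 + 2.0) / 15 = 2.0600
σ̂ = s̄ / c₄ = 2.0600 / 0.9693 = 2.1252

2.13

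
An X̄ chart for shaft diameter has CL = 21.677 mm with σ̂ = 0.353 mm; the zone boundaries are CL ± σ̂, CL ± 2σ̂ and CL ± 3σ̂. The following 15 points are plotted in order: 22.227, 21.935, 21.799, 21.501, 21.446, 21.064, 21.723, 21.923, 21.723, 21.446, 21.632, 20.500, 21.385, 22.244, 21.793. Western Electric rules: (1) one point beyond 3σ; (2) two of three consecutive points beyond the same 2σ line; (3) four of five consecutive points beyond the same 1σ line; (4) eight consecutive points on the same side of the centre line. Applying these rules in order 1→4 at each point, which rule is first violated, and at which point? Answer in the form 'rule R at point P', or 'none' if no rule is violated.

rule 1 at point 12

Zone of each point (C = within 1σ̂, B = 1σ̂–2σ̂, A = 2σ̂–3σ̂, * = beyond 3σ̂; sign = side of CL): 1:+B, 2:+C, 3:+C, 4:-C, 5:-C, 6:-B, 7:+C, 8:+C, 9:+C, 10:-C, 11:-C, 12:-*, 13:-C, 14:+B, 15:+C
Rule 1 (one point beyond the 3σ limits) is satisfied at point 12.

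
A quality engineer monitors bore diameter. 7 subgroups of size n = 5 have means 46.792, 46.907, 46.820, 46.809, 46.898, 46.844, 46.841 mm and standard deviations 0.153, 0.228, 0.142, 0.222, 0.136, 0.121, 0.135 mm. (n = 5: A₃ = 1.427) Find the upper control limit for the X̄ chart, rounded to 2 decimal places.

47.08

X̄̄ = (46.792 + 46.907 + 46.820 + 46.809 + 46.898 + 46.844 + 46.841) / 7 = 46.8444
s̄ = (0.153 + 0.228 + 0.142 + 0.222 + 0.136 + 0.121 + 0.135) / 7 = 0.1624
UCL = X̄̄ + A₃·s̄ = 46.8444 + 1.427 × 0.1624 = 47.0762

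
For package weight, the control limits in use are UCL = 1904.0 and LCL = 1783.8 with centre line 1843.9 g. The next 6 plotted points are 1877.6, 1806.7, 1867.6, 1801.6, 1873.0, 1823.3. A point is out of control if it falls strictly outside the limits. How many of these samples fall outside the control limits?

All 6 points lie within [1783.8, 1904.0].

0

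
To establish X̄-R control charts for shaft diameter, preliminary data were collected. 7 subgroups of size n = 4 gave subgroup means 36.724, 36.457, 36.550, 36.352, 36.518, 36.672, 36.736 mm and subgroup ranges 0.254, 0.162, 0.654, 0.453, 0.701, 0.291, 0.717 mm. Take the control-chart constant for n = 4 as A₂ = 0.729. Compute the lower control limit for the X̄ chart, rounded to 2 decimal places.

X̄̄ = (36.724 + 36.457 + 36.550 + 36.352 + 36.518 + 36.672 + 36.736) / 7 = 256.0090 / 7 = 36.5727
R̄ = (0.254 + 0.162 + 0.654 + 0.453 + 0.701 + 0.291 + 0.717) / 7 = 3.2320 / 7 = 0.4617
LCL = X̄̄ − A₂·R̄ = 36.5727 − 0.729 × 0.4617 = 36.2361

36.24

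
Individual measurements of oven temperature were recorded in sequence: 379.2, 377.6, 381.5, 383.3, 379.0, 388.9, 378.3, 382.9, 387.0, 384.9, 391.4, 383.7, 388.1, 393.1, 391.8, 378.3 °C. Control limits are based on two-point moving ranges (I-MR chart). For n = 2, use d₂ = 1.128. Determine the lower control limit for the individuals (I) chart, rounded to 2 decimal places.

X̄ = (379.2 + 377.6 + 381.5 + 383.3 + 379.0 + 388.9 + 378.3 + 382.9 + 387.0 + 384.9 + 391.4 + 383.7 + 388.1 + 393.1 + 391.8 + 378.3) / 16 = 384.3125
Moving ranges: 1.6, 3.9, 1.8, 4.3, 9.9, 10.6, 4.6, 4.1, 2.1, 6.5, 7.7, 4.4, 5.0, 1.3, 13.5; M̄R̄ = 81.3000 / 15 = 5.4200
LCL = X̄ − 3·M̄R̄/d₂ = 384.3125 − 3 × 5.4200 / 1.128 = 369.8976

369.90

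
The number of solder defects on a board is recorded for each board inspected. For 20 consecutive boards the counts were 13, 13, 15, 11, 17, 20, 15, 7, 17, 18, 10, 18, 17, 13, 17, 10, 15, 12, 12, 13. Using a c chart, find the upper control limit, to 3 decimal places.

25.435

c̄ = (13 + 13 + 15 + 11 + 17 + 20 + 15 + 7 + 17 + 18 + 10 + 18 + 17 + 13 + 17 + 10 + 15 + 12 + 12 + 13) / 20 = 283 / 20 = 14.1500
UCL = c̄ + 3√c̄ = 14.1500 + 3 × √14.1500 = 14.1500 + 3 × 3.7616 = 25.4349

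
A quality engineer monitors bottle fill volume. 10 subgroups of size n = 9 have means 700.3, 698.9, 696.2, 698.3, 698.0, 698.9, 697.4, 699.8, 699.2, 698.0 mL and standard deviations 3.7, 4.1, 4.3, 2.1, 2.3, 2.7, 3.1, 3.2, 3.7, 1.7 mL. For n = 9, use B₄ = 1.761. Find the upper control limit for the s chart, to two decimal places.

5.44

s̄ = (3.7 + 4.1 + 4.3 + 2.1 + 2.3 + 2.7 + 3.1 + 3.2 + 3.7 + 1.7) / 10 = 3.0900
UCL_s = B₄·s̄ = 1.761 × 3.0900 = 5.4415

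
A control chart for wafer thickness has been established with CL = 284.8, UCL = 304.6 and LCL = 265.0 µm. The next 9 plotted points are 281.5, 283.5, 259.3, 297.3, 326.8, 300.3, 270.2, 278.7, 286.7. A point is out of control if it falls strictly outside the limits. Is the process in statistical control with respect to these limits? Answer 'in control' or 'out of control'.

out of control

Compare each point to [265.0, 304.6]: sample 3 = 259.3 < LCL; sample 5 = 326.8 > UCL.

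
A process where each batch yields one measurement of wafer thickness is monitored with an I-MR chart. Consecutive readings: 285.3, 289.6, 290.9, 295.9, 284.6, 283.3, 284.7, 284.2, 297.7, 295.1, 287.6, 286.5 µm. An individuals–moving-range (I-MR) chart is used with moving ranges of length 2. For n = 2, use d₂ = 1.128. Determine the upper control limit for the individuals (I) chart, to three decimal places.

300.824

X̄ = (285.3 + 289.6 + 290.9 + 295.9 + 284.6 + 283.3 + 284.7 + 284.2 + 297.7 + 295.1 + 287.6 + 286.5) / 12 = 288.7833
Moving ranges: 4.3, 1.3, 5.0, 11.3, 1.3, 1.4, 0.5, 13.5, 2.6, 7.5, 1.1; M̄R̄ = 49.8000 / 11 = 4.5273
UCL = X̄ + 3·M̄R̄/d₂ = 288.7833 + 3 × 4.5273 / 1.128 = 300.8240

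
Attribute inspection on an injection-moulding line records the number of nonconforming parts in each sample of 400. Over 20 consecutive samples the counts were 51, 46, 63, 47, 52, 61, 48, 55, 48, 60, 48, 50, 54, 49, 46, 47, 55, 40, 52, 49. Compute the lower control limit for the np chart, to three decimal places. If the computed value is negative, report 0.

p̄ = Σdᵢ / (k·n) = 1021 / (20 × 400) = 0.12762
LCL = np̄ − 3·√(np̄(1−p̄)) = 51.0500 − 3 × 6.6734 = 31.0297

31.030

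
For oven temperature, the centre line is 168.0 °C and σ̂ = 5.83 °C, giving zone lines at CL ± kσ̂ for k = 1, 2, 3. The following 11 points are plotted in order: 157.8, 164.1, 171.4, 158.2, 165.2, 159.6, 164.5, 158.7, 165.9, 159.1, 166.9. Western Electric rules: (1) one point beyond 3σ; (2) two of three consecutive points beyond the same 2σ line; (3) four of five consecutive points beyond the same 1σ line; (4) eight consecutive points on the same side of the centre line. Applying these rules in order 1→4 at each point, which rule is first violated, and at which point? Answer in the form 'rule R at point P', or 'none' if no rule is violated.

Zone of each point (C = within 1σ̂, B = 1σ̂–2σ̂, A = 2σ̂–3σ̂, * = beyond 3σ̂; sign = side of CL): 1:-B, 2:-C, 3:+C, 4:-B, 5:-C, 6:-B, 7:-C, 8:-B, 9:-C, 10:-B, 11:-C
Rule 4 (eight consecutive points on the same side of the centre line) is satisfied at point 11.

rule 4 at point 11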